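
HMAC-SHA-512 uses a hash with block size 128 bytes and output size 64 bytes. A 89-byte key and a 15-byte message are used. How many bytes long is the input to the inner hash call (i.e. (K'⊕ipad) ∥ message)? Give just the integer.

143

Key is 89 ≤ 128 bytes, zero-padded: |K'| = 128.
Inner input = (K'⊕ipad) ∥ m → 128 + 15 = 143 bytes.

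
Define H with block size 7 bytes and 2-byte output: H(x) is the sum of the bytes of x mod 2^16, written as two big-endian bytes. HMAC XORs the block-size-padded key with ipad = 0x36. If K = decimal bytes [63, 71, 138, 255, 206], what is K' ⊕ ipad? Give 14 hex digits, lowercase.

0971bcc9f83636

Key decimal bytes [63, 71, 138, 255, 206] = 3f 47 8a ff ce is 5 bytes ≤ B = 7; zero-pad to 7 bytes: K' = 3f 47 8a ff ce 00 00.
XOR each byte with 0x36: 3f⊕36=09, 47⊕36=71, 8a⊕36=bc, ff⊕36=c9, ce⊕36=f8, 00⊕36=36, 00⊕36=36.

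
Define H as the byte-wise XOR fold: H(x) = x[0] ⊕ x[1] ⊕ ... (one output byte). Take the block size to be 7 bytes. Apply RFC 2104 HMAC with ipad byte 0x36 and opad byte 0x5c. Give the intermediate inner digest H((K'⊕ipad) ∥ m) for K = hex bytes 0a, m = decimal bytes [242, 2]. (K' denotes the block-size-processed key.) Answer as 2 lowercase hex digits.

cc

Key hex bytes 0a is 1 byte ≤ B = 7; zero-pad to 7 bytes: K' = 0a 00 00 00 00 00 00.
K' ⊕ ipad = 3c 36 36 36 36 36 36.
Inner input = 3c 36 36 36 36 36 36 ∥ f2 02.
Inner hash: XOR 3c⊕36⊕36⊕36⊕36⊕36⊕36⊕f2⊕02 = cc.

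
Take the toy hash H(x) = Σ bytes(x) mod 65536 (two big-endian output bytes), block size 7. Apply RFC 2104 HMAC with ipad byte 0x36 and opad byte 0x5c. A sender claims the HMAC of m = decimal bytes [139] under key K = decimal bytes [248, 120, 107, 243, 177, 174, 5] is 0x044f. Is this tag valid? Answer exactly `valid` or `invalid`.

Key decimal bytes [248, 120, 107, 243, 177, 174, 5] = f8 78 6b f3 b1 ae 05 is exactly B = 7 bytes: K' = f8 78 6b f3 b1 ae 05.
K' ⊕ ipad = ce 4e 5d c5 87 98 33; K' ⊕ opad = a4 24 37 af ed f2 59.
Inner hash: sum = 206+78+93+197+135+152+51+139 = 1051 → 04 1b.
Outer hash (recomputed tag): sum = 164+36+55+175+237+242+89+4+27 = 1029 → 04 05.
Recomputed tag = 0405; claimed = 044f → mismatch.

invalid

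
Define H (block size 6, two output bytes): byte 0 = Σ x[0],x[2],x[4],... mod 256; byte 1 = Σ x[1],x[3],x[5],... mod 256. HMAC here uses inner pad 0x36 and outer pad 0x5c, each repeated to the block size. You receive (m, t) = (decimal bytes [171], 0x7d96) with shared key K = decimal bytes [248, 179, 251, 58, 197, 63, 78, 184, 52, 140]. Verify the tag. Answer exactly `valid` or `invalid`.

Key decimal bytes [248, 179, 251, 58, 197, 63, 78, 184, 52, 140] = f8 b3 fb 3a c5 3f 4e b8 34 8c is 10 bytes > B = 6, so hash it first: H(key) = 3a 70, then zero-pad to 6 bytes: K' = 3a 70 00 00 00 00.
K' ⊕ ipad = 0c 46 36 36 36 36; K' ⊕ opad = 66 2c 5c 5c 5c 5c.
Inner hash: even-index sum = 291 mod 256 = 35; odd-index sum = 178 mod 256 = 178 → 23 b2.
Outer hash (recomputed tag): even-index sum = 321 mod 256 = 65; odd-index sum = 406 mod 256 = 150 → 41 96.
Recomputed tag = 4196; claimed = 7d96 → mismatch.

invalid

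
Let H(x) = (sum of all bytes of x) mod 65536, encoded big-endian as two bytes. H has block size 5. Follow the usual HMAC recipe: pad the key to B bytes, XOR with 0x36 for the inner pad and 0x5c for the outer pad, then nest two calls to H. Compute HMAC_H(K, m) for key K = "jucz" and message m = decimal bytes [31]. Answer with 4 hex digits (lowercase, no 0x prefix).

01b6

Key "jucz" = 6a 75 63 7a is 4 bytes ≤ B = 5; zero-pad to 5 bytes: K' = 6a 75 63 7a 00.
K' ⊕ ipad = 5c 43 55 4c 36.  K' ⊕ opad = 36 29 3f 26 5c.
Inner input = (K'⊕ipad) ∥ m = 5c 43 55 4c 36 ∥ 1f.
Inner hash: sum = 92+67+85+76+54+31 = 405 → 01 95.
Outer input = (K'⊕opad) ∥ inner = 36 29 3f 26 5c ∥ 01 95.
Outer hash (tag): sum = 54+41+63+38+92+1+149 = 438 → 01 b6.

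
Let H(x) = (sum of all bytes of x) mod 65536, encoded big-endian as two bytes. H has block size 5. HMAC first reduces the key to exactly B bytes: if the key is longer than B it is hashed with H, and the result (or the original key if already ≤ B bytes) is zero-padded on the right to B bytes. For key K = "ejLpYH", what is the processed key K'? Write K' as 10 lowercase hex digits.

022c000000

|K| = 6 > B = 5, so first hash the key.
H(K): sum = 101+106+76+112+89+72 = 556 → 02 2c.
Zero-pad H(K) = 02 2c to 5 bytes: K' = 02 2c 00 00 00.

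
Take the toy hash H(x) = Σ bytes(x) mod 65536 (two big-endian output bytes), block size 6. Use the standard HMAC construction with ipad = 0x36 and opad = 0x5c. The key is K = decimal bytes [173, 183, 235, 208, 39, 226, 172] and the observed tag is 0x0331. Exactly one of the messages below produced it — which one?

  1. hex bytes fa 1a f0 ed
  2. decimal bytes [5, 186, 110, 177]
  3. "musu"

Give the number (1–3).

1

Key decimal bytes [173, 183, 235, 208, 39, 226, 172] = ad b7 eb d0 27 e2 ac is 7 bytes > B = 6, so hash it first: H(key) = 04 d4, then zero-pad to 6 bytes: K' = 04 d4 00 00 00 00.
K' ⊕ ipad = 32 e2 36 36 36 36; K' ⊕ opad = 58 88 5c 5c 5c 5c.
m1: inner = H(32 e2 36 36 36 36 fa 1a f0 ed) = 04 dd; tag = H(58 88 5c 5c 5c 5c 04 dd) = 0331 ← matches
m2: inner = H(32 e2 36 36 36 36 05 ba 6e b1) = 03 ca; tag = H(58 88 5c 5c 5c 5c 03 ca) = 031d
m3: inner = H(32 e2 36 36 36 36 6d 75 73 75) = 03 b6; tag = H(58 88 5c 5c 5c 5c 03 b6) = 0309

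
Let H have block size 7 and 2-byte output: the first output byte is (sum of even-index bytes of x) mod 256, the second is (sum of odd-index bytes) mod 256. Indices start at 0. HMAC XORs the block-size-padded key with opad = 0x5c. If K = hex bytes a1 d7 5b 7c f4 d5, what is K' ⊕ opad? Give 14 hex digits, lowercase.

fd8b0720a8895c

Key hex bytes a1 d7 5b 7c f4 d5 is 6 bytes ≤ B = 7; zero-pad to 7 bytes: K' = a1 d7 5b 7c f4 d5 00.
XOR each byte with 0x5c: a1⊕5c=fd, d7⊕5c=8b, 5b⊕5c=07, 7c⊕5c=20, f4⊕5c=a8, d5⊕5c=89, 00⊕5c=5c.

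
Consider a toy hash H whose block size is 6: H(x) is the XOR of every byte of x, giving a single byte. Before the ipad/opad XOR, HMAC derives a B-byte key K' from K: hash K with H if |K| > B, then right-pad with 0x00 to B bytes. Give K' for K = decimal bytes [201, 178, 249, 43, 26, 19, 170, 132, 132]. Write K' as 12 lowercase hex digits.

|K| = 9 > B = 6, so first hash the key.
H(K): XOR c9⊕b2⊕f9⊕2b⊕1a⊕13⊕aa⊕84⊕84 = 0a.
Zero-pad H(K) = 0a to 6 bytes: K' = 0a 00 00 00 00 00.

0a0000000000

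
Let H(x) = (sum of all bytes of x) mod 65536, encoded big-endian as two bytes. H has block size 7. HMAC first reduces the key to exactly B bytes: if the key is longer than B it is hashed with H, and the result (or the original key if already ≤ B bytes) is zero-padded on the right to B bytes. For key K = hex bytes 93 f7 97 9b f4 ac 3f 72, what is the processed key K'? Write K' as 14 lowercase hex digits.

|K| = 8 > B = 7, so first hash the key.
H(K): sum = 147+247+151+155+244+172+63+114 = 1293 → 05 0d.
Zero-pad H(K) = 05 0d to 7 bytes: K' = 05 0d 00 00 00 00 00.

050d0000000000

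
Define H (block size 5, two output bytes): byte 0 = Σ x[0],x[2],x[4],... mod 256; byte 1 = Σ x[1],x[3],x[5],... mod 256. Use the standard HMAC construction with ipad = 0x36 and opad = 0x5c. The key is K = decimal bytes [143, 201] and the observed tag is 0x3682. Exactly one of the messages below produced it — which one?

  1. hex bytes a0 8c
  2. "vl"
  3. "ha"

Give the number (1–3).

Key decimal bytes [143, 201] = 8f c9 is 2 bytes ≤ B = 5; zero-pad to 5 bytes: K' = 8f c9 00 00 00.
K' ⊕ ipad = b9 ff 36 36 36; K' ⊕ opad = d3 95 5c 5c 5c.
m1: inner = H(b9 ff 36 36 36 a0 8c) = b1 d5; tag = H(d3 95 5c 5c 5c b1 d5) = 60a2
m2: inner = H(b9 ff 36 36 36 76 6c) = 91 ab; tag = H(d3 95 5c 5c 5c 91 ab) = 3682 ← matches
m3: inner = H(b9 ff 36 36 36 68 61) = 86 9d; tag = H(d3 95 5c 5c 5c 86 9d) = 2877

2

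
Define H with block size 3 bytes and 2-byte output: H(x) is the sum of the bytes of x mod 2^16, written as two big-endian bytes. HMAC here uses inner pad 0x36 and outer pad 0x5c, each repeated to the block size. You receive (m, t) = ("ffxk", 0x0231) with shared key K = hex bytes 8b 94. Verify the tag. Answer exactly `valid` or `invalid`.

invalid

Key hex bytes 8b 94 is 2 bytes ≤ B = 3; zero-pad to 3 bytes: K' = 8b 94 00.
K' ⊕ ipad = bd a2 36; K' ⊕ opad = d7 c8 5c.
Inner hash: sum = 189+162+54+102+102+120+107 = 836 → 03 44.
Outer hash (recomputed tag): sum = 215+200+92+3+68 = 578 → 02 42.
Recomputed tag = 0242; claimed = 0231 → mismatch.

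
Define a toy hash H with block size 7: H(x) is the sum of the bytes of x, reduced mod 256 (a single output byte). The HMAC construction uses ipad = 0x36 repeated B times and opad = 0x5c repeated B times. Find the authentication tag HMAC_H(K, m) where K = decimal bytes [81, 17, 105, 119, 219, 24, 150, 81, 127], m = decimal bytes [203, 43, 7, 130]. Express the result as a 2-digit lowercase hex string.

Key decimal bytes [81, 17, 105, 119, 219, 24, 150, 81, 127] = 51 11 69 77 db 18 96 51 7f is 9 bytes > B = 7, so hash it first: H(key) = 9b, then zero-pad to 7 bytes: K' = 9b 00 00 00 00 00 00.
K' ⊕ ipad = ad 36 36 36 36 36 36.  K' ⊕ opad = c7 5c 5c 5c 5c 5c 5c.
Inner input = (K'⊕ipad) ∥ m = ad 36 36 36 36 36 36 ∥ cb 2b 07 82.
Inner hash: sum = 173+54+54+54+54+54+54+203+43+7+130 = 880; mod 256 = 112 → 70.
Outer input = (K'⊕opad) ∥ inner = c7 5c 5c 5c 5c 5c 5c ∥ 70.
Outer hash (tag): sum = 199+92+92+92+92+92+92+112 = 863; mod 256 = 95 → 5f.

5f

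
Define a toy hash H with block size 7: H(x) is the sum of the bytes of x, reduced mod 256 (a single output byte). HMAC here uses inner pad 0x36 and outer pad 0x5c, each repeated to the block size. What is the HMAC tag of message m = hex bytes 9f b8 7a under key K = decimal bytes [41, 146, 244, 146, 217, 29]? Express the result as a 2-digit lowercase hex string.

Key decimal bytes [41, 146, 244, 146, 217, 29] = 29 92 f4 92 d9 1d is 6 bytes ≤ B = 7; zero-pad to 7 bytes: K' = 29 92 f4 92 d9 1d 00.
K' ⊕ ipad = 1f a4 c2 a4 ef 2b 36.  K' ⊕ opad = 75 ce a8 ce 85 41 5c.
Inner input = (K'⊕ipad) ∥ m = 1f a4 c2 a4 ef 2b 36 ∥ 9f b8 7a.
Inner hash: sum = 31+164+194+164+239+43+54+159+184+122 = 1354; mod 256 = 74 → 4a.
Outer input = (K'⊕opad) ∥ inner = 75 ce a8 ce 85 41 5c ∥ 4a.
Outer hash (tag): sum = 117+206+168+206+133+65+92+74 = 1061; mod 256 = 37 → 25.

25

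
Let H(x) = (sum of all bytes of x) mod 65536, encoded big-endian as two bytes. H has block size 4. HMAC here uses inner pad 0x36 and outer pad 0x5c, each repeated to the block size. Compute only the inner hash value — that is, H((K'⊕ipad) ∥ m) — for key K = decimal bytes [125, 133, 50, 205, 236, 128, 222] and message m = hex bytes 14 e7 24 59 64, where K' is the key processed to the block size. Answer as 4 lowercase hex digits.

02f7

Key decimal bytes [125, 133, 50, 205, 236, 128, 222] = 7d 85 32 cd ec 80 de is 7 bytes > B = 4, so hash it first: H(key) = 04 4b, then zero-pad to 4 bytes: K' = 04 4b 00 00.
K' ⊕ ipad = 32 7d 36 36.
Inner input = 32 7d 36 36 ∥ 14 e7 24 59 64.
Inner hash: sum = 50+125+54+54+20+231+36+89+100 = 759 → 02 f7.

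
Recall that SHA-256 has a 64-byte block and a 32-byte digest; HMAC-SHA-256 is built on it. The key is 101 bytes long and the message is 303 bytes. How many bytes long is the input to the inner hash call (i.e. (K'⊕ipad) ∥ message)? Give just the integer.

Key is 101 > 64 bytes, so it is hashed to 32 bytes then zero-padded to 64: |K'| = 64.
Inner input = (K'⊕ipad) ∥ m → 64 + 303 = 367 bytes.

367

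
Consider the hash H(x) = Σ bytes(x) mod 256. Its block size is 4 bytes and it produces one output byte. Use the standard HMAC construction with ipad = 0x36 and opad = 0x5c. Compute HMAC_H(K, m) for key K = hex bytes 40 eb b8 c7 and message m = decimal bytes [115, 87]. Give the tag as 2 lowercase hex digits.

ee

Key hex bytes 40 eb b8 c7 is exactly B = 4 bytes: K' = 40 eb b8 c7.
K' ⊕ ipad = 76 dd 8e f1.  K' ⊕ opad = 1c b7 e4 9b.
Inner input = (K'⊕ipad) ∥ m = 76 dd 8e f1 ∥ 73 57.
Inner hash: sum = 118+221+142+241+115+87 = 924; mod 256 = 156 → 9c.
Outer input = (K'⊕opad) ∥ inner = 1c b7 e4 9b ∥ 9c.
Outer hash (tag): sum = 28+183+228+155+156 = 750; mod 256 = 238 → ee.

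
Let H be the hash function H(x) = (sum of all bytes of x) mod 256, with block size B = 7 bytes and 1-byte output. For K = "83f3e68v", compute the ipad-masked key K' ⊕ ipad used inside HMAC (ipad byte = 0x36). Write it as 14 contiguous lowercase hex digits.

7b363636363636

Key "83f3e68v" = 38 33 66 33 65 36 38 76 is 8 bytes > B = 7, so hash it first: H(key) = 4d, then zero-pad to 7 bytes: K' = 4d 00 00 00 00 00 00.
XOR each byte with 0x36: 4d⊕36=7b, 00⊕36=36, 00⊕36=36, 00⊕36=36, 00⊕36=36, 00⊕36=36, 00⊕36=36.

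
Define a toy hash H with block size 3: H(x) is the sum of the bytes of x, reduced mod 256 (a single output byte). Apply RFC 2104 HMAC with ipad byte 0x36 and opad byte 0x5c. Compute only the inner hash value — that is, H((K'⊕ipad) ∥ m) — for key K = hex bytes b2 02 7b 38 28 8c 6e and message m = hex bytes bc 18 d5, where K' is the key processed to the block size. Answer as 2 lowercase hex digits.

Key hex bytes b2 02 7b 38 28 8c 6e is 7 bytes > B = 3, so hash it first: H(key) = 89, then zero-pad to 3 bytes: K' = 89 00 00.
K' ⊕ ipad = bf 36 36.
Inner input = bf 36 36 ∥ bc 18 d5.
Inner hash: sum = 191+54+54+188+24+213 = 724; mod 256 = 212 → d4.

d4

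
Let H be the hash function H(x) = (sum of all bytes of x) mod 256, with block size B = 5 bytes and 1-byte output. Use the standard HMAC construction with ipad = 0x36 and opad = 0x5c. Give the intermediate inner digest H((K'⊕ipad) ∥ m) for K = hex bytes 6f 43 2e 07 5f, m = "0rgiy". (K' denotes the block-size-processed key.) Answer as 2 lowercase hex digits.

Key hex bytes 6f 43 2e 07 5f is exactly B = 5 bytes: K' = 6f 43 2e 07 5f.
K' ⊕ ipad = 59 75 18 31 69.
Inner input = 59 75 18 31 69 ∥ 30 72 67 69 79.
Inner hash: sum = 89+117+24+49+105+48+114+103+105+121 = 875; mod 256 = 107 → 6b.

6b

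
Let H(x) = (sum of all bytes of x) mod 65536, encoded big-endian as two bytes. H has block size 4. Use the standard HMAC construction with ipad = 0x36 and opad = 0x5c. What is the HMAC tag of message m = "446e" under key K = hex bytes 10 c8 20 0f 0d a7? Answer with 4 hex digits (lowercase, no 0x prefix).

0231

Key hex bytes 10 c8 20 0f 0d a7 is 6 bytes > B = 4, so hash it first: H(key) = 01 bb, then zero-pad to 4 bytes: K' = 01 bb 00 00.
K' ⊕ ipad = 37 8d 36 36.  K' ⊕ opad = 5d e7 5c 5c.
Inner input = (K'⊕ipad) ∥ m = 37 8d 36 36 ∥ 34 34 36 65.
Inner hash: sum = 55+141+54+54+52+52+54+101 = 563 → 02 33.
Outer input = (K'⊕opad) ∥ inner = 5d e7 5c 5c ∥ 02 33.
Outer hash (tag): sum = 93+231+92+92+2+51 = 561 → 02 31.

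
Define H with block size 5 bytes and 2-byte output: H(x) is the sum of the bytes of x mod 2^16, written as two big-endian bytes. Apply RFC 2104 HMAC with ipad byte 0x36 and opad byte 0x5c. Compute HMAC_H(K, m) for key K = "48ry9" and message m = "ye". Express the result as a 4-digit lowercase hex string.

0215

Key "48ry9" = 34 38 72 79 39 is exactly B = 5 bytes: K' = 34 38 72 79 39.
K' ⊕ ipad = 02 0e 44 4f 0f.  K' ⊕ opad = 68 64 2e 25 65.
Inner input = (K'⊕ipad) ∥ m = 02 0e 44 4f 0f ∥ 79 65.
Inner hash: sum = 2+14+68+79+15+121+101 = 400 → 01 90.
Outer input = (K'⊕opad) ∥ inner = 68 64 2e 25 65 ∥ 01 90.
Outer hash (tag): sum = 104+100+46+37+101+1+144 = 533 → 02 15.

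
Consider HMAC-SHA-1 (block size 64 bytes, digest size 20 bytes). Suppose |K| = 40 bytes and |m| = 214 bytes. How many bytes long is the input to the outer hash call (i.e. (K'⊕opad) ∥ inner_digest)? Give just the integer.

Key is 40 ≤ 64 bytes, zero-padded: |K'| = 64.
Outer input = (K'⊕opad) ∥ H(inner) → 64 + 20 = 84 bytes.

84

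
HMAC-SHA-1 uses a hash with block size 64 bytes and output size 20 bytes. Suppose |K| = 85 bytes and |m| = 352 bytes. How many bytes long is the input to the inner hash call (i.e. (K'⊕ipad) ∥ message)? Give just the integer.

416

Key is 85 > 64 bytes, so it is hashed to 20 bytes then zero-padded to 64: |K'| = 64.
Inner input = (K'⊕ipad) ∥ m → 64 + 352 = 416 bytes.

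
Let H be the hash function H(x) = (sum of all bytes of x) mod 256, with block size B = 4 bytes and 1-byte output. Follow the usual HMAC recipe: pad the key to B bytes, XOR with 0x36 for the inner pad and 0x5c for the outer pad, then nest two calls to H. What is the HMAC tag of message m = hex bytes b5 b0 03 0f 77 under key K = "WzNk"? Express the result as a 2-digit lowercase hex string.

Key "WzNk" = 57 7a 4e 6b is exactly B = 4 bytes: K' = 57 7a 4e 6b.
K' ⊕ ipad = 61 4c 78 5d.  K' ⊕ opad = 0b 26 12 37.
Inner input = (K'⊕ipad) ∥ m = 61 4c 78 5d ∥ b5 b0 03 0f 77.
Inner hash: sum = 97+76+120+93+181+176+3+15+119 = 880; mod 256 = 112 → 70.
Outer input = (K'⊕opad) ∥ inner = 0b 26 12 37 ∥ 70.
Outer hash (tag): sum = 11+38+18+55+112 = 234 → ea.

ea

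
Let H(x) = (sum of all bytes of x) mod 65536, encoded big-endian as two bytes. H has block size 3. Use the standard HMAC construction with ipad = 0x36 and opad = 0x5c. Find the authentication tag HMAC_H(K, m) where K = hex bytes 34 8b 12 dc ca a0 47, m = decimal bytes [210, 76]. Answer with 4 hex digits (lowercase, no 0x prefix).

Key hex bytes 34 8b 12 dc ca a0 47 is 7 bytes > B = 3, so hash it first: H(key) = 03 5e, then zero-pad to 3 bytes: K' = 03 5e 00.
K' ⊕ ipad = 35 68 36.  K' ⊕ opad = 5f 02 5c.
Inner input = (K'⊕ipad) ∥ m = 35 68 36 ∥ d2 4c.
Inner hash: sum = 53+104+54+210+76 = 497 → 01 f1.
Outer input = (K'⊕opad) ∥ inner = 5f 02 5c ∥ 01 f1.
Outer hash (tag): sum = 95+2+92+1+241 = 431 → 01 af.

01af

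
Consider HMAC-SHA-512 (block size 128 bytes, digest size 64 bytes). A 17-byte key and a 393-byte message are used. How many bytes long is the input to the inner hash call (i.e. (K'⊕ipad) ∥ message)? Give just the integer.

Key is 17 ≤ 128 bytes, zero-padded: |K'| = 128.
Inner input = (K'⊕ipad) ∥ m → 128 + 393 = 521 bytes.

521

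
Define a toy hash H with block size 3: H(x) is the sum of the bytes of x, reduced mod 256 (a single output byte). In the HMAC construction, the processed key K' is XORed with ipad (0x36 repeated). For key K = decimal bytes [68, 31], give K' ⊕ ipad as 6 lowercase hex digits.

722936

Key decimal bytes [68, 31] = 44 1f is 2 bytes ≤ B = 3; zero-pad to 3 bytes: K' = 44 1f 00.
XOR each byte with 0x36: 44⊕36=72, 1f⊕36=29, 00⊕36=36.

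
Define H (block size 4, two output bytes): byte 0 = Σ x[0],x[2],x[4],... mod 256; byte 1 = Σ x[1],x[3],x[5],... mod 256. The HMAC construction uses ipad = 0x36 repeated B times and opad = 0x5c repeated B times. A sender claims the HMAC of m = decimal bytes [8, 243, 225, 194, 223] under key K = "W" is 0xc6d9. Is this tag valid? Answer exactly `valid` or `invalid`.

valid

Key "W" = 57 is 1 byte ≤ B = 4; zero-pad to 4 bytes: K' = 57 00 00 00.
K' ⊕ ipad = 61 36 36 36; K' ⊕ opad = 0b 5c 5c 5c.
Inner hash: even-index sum = 607 mod 256 = 95; odd-index sum = 545 mod 256 = 33 → 5f 21.
Outer hash (recomputed tag): even-index sum = 198 mod 256 = 198; odd-index sum = 217 mod 256 = 217 → c6 d9.
Recomputed tag = c6d9; claimed = c6d9 → match.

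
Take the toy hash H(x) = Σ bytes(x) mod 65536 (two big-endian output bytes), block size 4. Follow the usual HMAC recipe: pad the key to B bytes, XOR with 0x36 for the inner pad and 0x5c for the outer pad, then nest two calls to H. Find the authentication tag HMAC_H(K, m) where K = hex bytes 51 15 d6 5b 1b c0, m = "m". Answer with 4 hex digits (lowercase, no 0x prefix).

0196

Key hex bytes 51 15 d6 5b 1b c0 is 6 bytes > B = 4, so hash it first: H(key) = 02 72, then zero-pad to 4 bytes: K' = 02 72 00 00.
K' ⊕ ipad = 34 44 36 36.  K' ⊕ opad = 5e 2e 5c 5c.
Inner input = (K'⊕ipad) ∥ m = 34 44 36 36 ∥ 6d.
Inner hash: sum = 52+68+54+54+109 = 337 → 01 51.
Outer input = (K'⊕opad) ∥ inner = 5e 2e 5c 5c ∥ 01 51.
Outer hash (tag): sum = 94+46+92+92+1+81 = 406 → 01 96.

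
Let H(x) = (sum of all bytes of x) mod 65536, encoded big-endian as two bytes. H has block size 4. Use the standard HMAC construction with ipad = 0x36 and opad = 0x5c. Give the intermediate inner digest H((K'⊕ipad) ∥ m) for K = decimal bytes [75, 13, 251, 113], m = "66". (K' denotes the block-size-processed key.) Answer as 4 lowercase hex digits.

0238

Key decimal bytes [75, 13, 251, 113] = 4b 0d fb 71 is exactly B = 4 bytes: K' = 4b 0d fb 71.
K' ⊕ ipad = 7d 3b cd 47.
Inner input = 7d 3b cd 47 ∥ 36 36.
Inner hash: sum = 125+59+205+71+54+54 = 568 → 02 38.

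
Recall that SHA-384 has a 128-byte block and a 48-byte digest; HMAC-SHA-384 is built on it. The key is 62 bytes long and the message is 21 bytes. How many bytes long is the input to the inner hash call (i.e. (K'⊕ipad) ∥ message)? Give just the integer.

149

Key is 62 ≤ 128 bytes, zero-padded: |K'| = 128.
Inner input = (K'⊕ipad) ∥ m → 128 + 21 = 149 bytes.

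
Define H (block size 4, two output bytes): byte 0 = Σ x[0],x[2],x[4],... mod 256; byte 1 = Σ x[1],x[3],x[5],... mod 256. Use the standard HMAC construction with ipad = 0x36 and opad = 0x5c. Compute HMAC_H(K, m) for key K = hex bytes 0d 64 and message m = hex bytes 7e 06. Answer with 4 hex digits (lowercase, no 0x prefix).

9c22

Key hex bytes 0d 64 is 2 bytes ≤ B = 4; zero-pad to 4 bytes: K' = 0d 64 00 00.
K' ⊕ ipad = 3b 52 36 36.  K' ⊕ opad = 51 38 5c 5c.
Inner input = (K'⊕ipad) ∥ m = 3b 52 36 36 ∥ 7e 06.
Inner hash: even-index sum = 239 mod 256 = 239; odd-index sum = 142 mod 256 = 142 → ef 8e.
Outer input = (K'⊕opad) ∥ inner = 51 38 5c 5c ∥ ef 8e.
Outer hash (tag): even-index sum = 412 mod 256 = 156; odd-index sum = 290 mod 256 = 34 → 9c 22.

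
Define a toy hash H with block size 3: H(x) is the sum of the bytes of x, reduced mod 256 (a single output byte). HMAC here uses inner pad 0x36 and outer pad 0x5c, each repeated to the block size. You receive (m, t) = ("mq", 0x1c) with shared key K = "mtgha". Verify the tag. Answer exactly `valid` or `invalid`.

invalid

Key "mtgha" = 6d 74 67 68 61 is 5 bytes > B = 3, so hash it first: H(key) = 11, then zero-pad to 3 bytes: K' = 11 00 00.
K' ⊕ ipad = 27 36 36; K' ⊕ opad = 4d 5c 5c.
Inner hash: sum = 39+54+54+109+113 = 369; mod 256 = 113 → 71.
Outer hash (recomputed tag): sum = 77+92+92+113 = 374; mod 256 = 118 → 76.
Recomputed tag = 76; claimed = 1c → mismatch.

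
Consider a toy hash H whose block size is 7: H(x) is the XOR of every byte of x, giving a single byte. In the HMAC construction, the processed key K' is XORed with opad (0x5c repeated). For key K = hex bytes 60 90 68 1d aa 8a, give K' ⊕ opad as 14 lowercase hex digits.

Key hex bytes 60 90 68 1d aa 8a is 6 bytes ≤ B = 7; zero-pad to 7 bytes: K' = 60 90 68 1d aa 8a 00.
XOR each byte with 0x5c: 60⊕5c=3c, 90⊕5c=cc, 68⊕5c=34, 1d⊕5c=41, aa⊕5c=f6, 8a⊕5c=d6, 00⊕5c=5c.

3ccc3441f6d65c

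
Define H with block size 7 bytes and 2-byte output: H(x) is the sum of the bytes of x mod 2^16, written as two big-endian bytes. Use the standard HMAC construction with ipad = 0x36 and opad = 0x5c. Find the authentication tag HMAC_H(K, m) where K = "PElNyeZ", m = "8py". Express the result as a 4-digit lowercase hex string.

Key "PElNyeZ" = 50 45 6c 4e 79 65 5a is exactly B = 7 bytes: K' = 50 45 6c 4e 79 65 5a.
K' ⊕ ipad = 66 73 5a 78 4f 53 6c.  K' ⊕ opad = 0c 19 30 12 25 39 06.
Inner input = (K'⊕ipad) ∥ m = 66 73 5a 78 4f 53 6c ∥ 38 70 79.
Inner hash: sum = 102+115+90+120+79+83+108+56+112+121 = 986 → 03 da.
Outer input = (K'⊕opad) ∥ inner = 0c 19 30 12 25 39 06 ∥ 03 da.
Outer hash (tag): sum = 12+25+48+18+37+57+6+3+218 = 424 → 01 a8.

01a8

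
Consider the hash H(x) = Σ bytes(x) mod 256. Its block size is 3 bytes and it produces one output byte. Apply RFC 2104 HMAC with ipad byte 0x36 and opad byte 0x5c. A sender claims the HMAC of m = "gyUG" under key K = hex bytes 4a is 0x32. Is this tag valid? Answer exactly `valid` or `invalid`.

valid

Key hex bytes 4a is 1 byte ≤ B = 3; zero-pad to 3 bytes: K' = 4a 00 00.
K' ⊕ ipad = 7c 36 36; K' ⊕ opad = 16 5c 5c.
Inner hash: sum = 124+54+54+103+121+85+71 = 612; mod 256 = 100 → 64.
Outer hash (recomputed tag): sum = 22+92+92+100 = 306; mod 256 = 50 → 32.
Recomputed tag = 32; claimed = 32 → match.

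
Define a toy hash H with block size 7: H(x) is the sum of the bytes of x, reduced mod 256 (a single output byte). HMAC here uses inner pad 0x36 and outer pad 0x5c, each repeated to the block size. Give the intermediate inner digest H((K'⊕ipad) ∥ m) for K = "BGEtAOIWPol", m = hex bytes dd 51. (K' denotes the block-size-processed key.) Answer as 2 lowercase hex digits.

Key "BGEtAOIWPol" = 42 47 45 74 41 4f 49 57 50 6f 6c is 11 bytes > B = 7, so hash it first: H(key) = 9d, then zero-pad to 7 bytes: K' = 9d 00 00 00 00 00 00.
K' ⊕ ipad = ab 36 36 36 36 36 36.
Inner input = ab 36 36 36 36 36 36 ∥ dd 51.
Inner hash: sum = 171+54+54+54+54+54+54+221+81 = 797; mod 256 = 29 → 1d.

1d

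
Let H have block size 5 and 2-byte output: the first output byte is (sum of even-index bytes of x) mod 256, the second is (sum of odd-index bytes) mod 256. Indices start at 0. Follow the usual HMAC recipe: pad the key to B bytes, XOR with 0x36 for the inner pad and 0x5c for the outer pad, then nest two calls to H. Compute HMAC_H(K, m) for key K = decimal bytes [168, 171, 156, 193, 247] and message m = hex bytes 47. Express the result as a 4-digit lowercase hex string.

3a9d

Key decimal bytes [168, 171, 156, 193, 247] = a8 ab 9c c1 f7 is exactly B = 5 bytes: K' = a8 ab 9c c1 f7.
K' ⊕ ipad = 9e 9d aa f7 c1.  K' ⊕ opad = f4 f7 c0 9d ab.
Inner input = (K'⊕ipad) ∥ m = 9e 9d aa f7 c1 ∥ 47.
Inner hash: even-index sum = 521 mod 256 = 9; odd-index sum = 475 mod 256 = 219 → 09 db.
Outer input = (K'⊕opad) ∥ inner = f4 f7 c0 9d ab ∥ 09 db.
Outer hash (tag): even-index sum = 826 mod 256 = 58; odd-index sum = 413 mod 256 = 157 → 3a 9d.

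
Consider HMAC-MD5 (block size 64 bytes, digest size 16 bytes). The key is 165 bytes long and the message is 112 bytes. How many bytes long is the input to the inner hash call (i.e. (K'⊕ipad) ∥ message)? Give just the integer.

Key is 165 > 64 bytes, so it is hashed to 16 bytes then zero-padded to 64: |K'| = 64.
Inner input = (K'⊕ipad) ∥ m → 64 + 112 = 176 bytes.

176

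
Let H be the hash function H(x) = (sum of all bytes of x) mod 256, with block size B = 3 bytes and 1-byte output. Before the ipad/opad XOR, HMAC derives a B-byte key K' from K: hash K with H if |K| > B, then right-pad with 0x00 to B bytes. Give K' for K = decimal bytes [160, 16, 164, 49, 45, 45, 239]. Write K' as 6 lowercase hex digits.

|K| = 7 > B = 3, so first hash the key.
H(K): sum = 160+16+164+49+45+45+239 = 718; mod 256 = 206 → ce.
Zero-pad H(K) = ce to 3 bytes: K' = ce 00 00.

ce0000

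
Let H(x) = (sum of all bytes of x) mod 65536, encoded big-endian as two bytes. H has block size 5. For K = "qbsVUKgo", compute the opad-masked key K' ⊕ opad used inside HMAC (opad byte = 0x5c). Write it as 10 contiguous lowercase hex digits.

Key "qbsVUKgo" = 71 62 73 56 55 4b 67 6f is 8 bytes > B = 5, so hash it first: H(key) = 03 12, then zero-pad to 5 bytes: K' = 03 12 00 00 00.
XOR each byte with 0x5c: 03⊕5c=5f, 12⊕5c=4e, 00⊕5c=5c, 00⊕5c=5c, 00⊕5c=5c.

5f4e5c5c5c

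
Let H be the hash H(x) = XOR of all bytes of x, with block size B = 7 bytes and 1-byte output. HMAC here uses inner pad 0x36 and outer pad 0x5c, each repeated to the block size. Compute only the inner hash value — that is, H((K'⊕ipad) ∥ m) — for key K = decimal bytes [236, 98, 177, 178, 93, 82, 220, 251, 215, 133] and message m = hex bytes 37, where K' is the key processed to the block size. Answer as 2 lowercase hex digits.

f6

Key decimal bytes [236, 98, 177, 178, 93, 82, 220, 251, 215, 133] = ec 62 b1 b2 5d 52 dc fb d7 85 is 10 bytes > B = 7, so hash it first: H(key) = f7, then zero-pad to 7 bytes: K' = f7 00 00 00 00 00 00.
K' ⊕ ipad = c1 36 36 36 36 36 36.
Inner input = c1 36 36 36 36 36 36 ∥ 37.
Inner hash: XOR c1⊕36⊕36⊕36⊕36⊕36⊕36⊕37 = f6.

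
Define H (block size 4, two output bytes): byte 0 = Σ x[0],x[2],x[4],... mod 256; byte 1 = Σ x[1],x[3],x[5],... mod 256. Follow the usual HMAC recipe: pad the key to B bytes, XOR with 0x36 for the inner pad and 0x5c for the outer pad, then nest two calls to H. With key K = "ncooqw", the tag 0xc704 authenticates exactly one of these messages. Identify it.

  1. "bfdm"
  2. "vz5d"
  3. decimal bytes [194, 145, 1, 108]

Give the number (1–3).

2

Key "ncooqw" = 6e 63 6f 6f 71 77 is 6 bytes > B = 4, so hash it first: H(key) = 4e 49, then zero-pad to 4 bytes: K' = 4e 49 00 00.
K' ⊕ ipad = 78 7f 36 36; K' ⊕ opad = 12 15 5c 5c.
m1: inner = H(78 7f 36 36 62 66 64 6d) = 74 88; tag = H(12 15 5c 5c 74 88) = e2f9
m2: inner = H(78 7f 36 36 76 7a 35 64) = 59 93; tag = H(12 15 5c 5c 59 93) = c704 ← matches
m3: inner = H(78 7f 36 36 c2 91 01 6c) = 71 b2; tag = H(12 15 5c 5c 71 b2) = df23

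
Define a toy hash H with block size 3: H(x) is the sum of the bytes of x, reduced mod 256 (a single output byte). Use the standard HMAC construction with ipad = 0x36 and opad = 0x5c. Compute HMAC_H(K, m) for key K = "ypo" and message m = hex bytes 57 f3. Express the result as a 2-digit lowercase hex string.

bc

Key "ypo" = 79 70 6f is exactly B = 3 bytes: K' = 79 70 6f.
K' ⊕ ipad = 4f 46 59.  K' ⊕ opad = 25 2c 33.
Inner input = (K'⊕ipad) ∥ m = 4f 46 59 ∥ 57 f3.
Inner hash: sum = 79+70+89+87+243 = 568; mod 256 = 56 → 38.
Outer input = (K'⊕opad) ∥ inner = 25 2c 33 ∥ 38.
Outer hash (tag): sum = 37+44+51+56 = 188 → bc.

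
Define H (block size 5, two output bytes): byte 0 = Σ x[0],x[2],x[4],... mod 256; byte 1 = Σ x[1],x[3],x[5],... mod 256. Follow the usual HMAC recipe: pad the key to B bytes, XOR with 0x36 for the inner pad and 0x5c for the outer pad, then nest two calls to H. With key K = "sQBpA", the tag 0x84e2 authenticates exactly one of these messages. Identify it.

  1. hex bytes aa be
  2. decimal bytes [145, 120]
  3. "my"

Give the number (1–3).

Key "sQBpA" = 73 51 42 70 41 is exactly B = 5 bytes: K' = 73 51 42 70 41.
K' ⊕ ipad = 45 67 74 46 77; K' ⊕ opad = 2f 0d 1e 2c 1d.
m1: inner = H(45 67 74 46 77 aa be) = ee 57; tag = H(2f 0d 1e 2c 1d ee 57) = c127
m2: inner = H(45 67 74 46 77 91 78) = a8 3e; tag = H(2f 0d 1e 2c 1d a8 3e) = a8e1
m3: inner = H(45 67 74 46 77 6d 79) = a9 1a; tag = H(2f 0d 1e 2c 1d a9 1a) = 84e2 ← matches

3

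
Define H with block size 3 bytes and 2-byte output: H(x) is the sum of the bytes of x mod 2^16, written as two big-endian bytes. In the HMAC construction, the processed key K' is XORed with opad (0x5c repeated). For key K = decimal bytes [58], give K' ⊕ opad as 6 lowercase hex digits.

Key decimal bytes [58] = 3a is 1 byte ≤ B = 3; zero-pad to 3 bytes: K' = 3a 00 00.
XOR each byte with 0x5c: 3a⊕5c=66, 00⊕5c=5c, 00⊕5c=5c.

665c5c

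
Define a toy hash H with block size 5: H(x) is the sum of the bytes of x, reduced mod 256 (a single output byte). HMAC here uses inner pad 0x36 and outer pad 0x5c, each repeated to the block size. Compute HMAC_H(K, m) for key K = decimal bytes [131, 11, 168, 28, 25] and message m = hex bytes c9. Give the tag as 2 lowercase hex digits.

61

Key decimal bytes [131, 11, 168, 28, 25] = 83 0b a8 1c 19 is exactly B = 5 bytes: K' = 83 0b a8 1c 19.
K' ⊕ ipad = b5 3d 9e 2a 2f.  K' ⊕ opad = df 57 f4 40 45.
Inner input = (K'⊕ipad) ∥ m = b5 3d 9e 2a 2f ∥ c9.
Inner hash: sum = 181+61+158+42+47+201 = 690; mod 256 = 178 → b2.
Outer input = (K'⊕opad) ∥ inner = df 57 f4 40 45 ∥ b2.
Outer hash (tag): sum = 223+87+244+64+69+178 = 865; mod 256 = 97 → 61.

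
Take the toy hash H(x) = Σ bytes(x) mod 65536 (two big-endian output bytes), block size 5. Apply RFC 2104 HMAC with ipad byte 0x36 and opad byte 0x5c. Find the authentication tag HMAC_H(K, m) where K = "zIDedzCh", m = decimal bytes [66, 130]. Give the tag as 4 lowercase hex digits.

027a

Key "zIDedzCh" = 7a 49 44 65 64 7a 43 68 is 8 bytes > B = 5, so hash it first: H(key) = 02 f5, then zero-pad to 5 bytes: K' = 02 f5 00 00 00.
K' ⊕ ipad = 34 c3 36 36 36.  K' ⊕ opad = 5e a9 5c 5c 5c.
Inner input = (K'⊕ipad) ∥ m = 34 c3 36 36 36 ∥ 42 82.
Inner hash: sum = 52+195+54+54+54+66+130 = 605 → 02 5d.
Outer input = (K'⊕opad) ∥ inner = 5e a9 5c 5c 5c ∥ 02 5d.
Outer hash (tag): sum = 94+169+92+92+92+2+93 = 634 → 02 7a.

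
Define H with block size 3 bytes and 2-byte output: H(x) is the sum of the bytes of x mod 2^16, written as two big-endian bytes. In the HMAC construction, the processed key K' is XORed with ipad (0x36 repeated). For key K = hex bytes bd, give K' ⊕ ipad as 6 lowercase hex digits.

Key hex bytes bd is 1 byte ≤ B = 3; zero-pad to 3 bytes: K' = bd 00 00.
XOR each byte with 0x36: bd⊕36=8b, 00⊕36=36, 00⊕36=36.

8b3636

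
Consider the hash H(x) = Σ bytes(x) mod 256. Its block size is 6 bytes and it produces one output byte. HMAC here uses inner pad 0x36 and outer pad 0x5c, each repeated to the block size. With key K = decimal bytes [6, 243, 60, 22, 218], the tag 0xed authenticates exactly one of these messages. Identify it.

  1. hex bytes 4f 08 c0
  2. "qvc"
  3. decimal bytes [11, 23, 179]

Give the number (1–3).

1

Key decimal bytes [6, 243, 60, 22, 218] = 06 f3 3c 16 da is 5 bytes ≤ B = 6; zero-pad to 6 bytes: K' = 06 f3 3c 16 da 00.
K' ⊕ ipad = 30 c5 0a 20 ec 36; K' ⊕ opad = 5a af 60 4a 86 5c.
m1: inner = H(30 c5 0a 20 ec 36 4f 08 c0) = 58; tag = H(5a af 60 4a 86 5c 58) = ed ← matches
m2: inner = H(30 c5 0a 20 ec 36 71 76 63) = 8b; tag = H(5a af 60 4a 86 5c 8b) = 20
m3: inner = H(30 c5 0a 20 ec 36 0b 17 b3) = 16; tag = H(5a af 60 4a 86 5c 16) = ab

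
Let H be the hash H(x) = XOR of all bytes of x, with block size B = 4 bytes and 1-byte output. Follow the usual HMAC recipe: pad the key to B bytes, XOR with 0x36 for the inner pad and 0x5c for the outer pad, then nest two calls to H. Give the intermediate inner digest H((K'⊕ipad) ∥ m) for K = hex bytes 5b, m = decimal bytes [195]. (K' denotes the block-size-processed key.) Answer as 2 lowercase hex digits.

Key hex bytes 5b is 1 byte ≤ B = 4; zero-pad to 4 bytes: K' = 5b 00 00 00.
K' ⊕ ipad = 6d 36 36 36.
Inner input = 6d 36 36 36 ∥ c3.
Inner hash: XOR 6d⊕36⊕36⊕36⊕c3 = 98.

98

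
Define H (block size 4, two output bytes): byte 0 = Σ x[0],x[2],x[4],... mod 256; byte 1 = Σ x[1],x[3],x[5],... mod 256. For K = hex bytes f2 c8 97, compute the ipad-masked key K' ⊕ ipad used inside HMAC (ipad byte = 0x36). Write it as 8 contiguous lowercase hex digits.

c4fea136

Key hex bytes f2 c8 97 is 3 bytes ≤ B = 4; zero-pad to 4 bytes: K' = f2 c8 97 00.
XOR each byte with 0x36: f2⊕36=c4, c8⊕36=fe, 97⊕36=a1, 00⊕36=36.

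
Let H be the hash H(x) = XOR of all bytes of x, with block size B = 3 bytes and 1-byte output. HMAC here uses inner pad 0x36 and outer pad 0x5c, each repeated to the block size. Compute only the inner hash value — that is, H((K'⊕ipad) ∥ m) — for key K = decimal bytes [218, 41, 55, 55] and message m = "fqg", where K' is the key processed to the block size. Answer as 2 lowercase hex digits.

b5

Key decimal bytes [218, 41, 55, 55] = da 29 37 37 is 4 bytes > B = 3, so hash it first: H(key) = f3, then zero-pad to 3 bytes: K' = f3 00 00.
K' ⊕ ipad = c5 36 36.
Inner input = c5 36 36 ∥ 66 71 67.
Inner hash: XOR c5⊕36⊕36⊕66⊕71⊕67 = b5.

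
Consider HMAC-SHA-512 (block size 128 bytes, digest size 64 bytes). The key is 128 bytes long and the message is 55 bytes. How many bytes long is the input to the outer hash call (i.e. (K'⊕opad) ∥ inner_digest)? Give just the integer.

Key is 128 ≤ 128 bytes, zero-padded: |K'| = 128.
Outer input = (K'⊕opad) ∥ H(inner) → 128 + 64 = 192 bytes.

192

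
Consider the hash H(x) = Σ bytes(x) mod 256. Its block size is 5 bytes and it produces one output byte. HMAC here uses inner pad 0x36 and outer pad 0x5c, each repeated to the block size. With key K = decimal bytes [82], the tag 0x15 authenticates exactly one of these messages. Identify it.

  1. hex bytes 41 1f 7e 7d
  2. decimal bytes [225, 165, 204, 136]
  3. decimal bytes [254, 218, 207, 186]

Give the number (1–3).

Key decimal bytes [82] = 52 is 1 byte ≤ B = 5; zero-pad to 5 bytes: K' = 52 00 00 00 00.
K' ⊕ ipad = 64 36 36 36 36; K' ⊕ opad = 0e 5c 5c 5c 5c.
m1: inner = H(64 36 36 36 36 41 1f 7e 7d) = 97; tag = H(0e 5c 5c 5c 5c 97) = 15 ← matches
m2: inner = H(64 36 36 36 36 e1 a5 cc 88) = 16; tag = H(0e 5c 5c 5c 5c 16) = 94
m3: inner = H(64 36 36 36 36 fe da cf ba) = 9d; tag = H(0e 5c 5c 5c 5c 9d) = 1b

1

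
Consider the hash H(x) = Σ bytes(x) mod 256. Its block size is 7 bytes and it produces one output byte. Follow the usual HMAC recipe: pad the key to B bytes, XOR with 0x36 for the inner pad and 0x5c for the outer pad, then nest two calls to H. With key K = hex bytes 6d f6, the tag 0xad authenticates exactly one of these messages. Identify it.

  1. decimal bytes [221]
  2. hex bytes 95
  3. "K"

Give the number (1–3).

Key hex bytes 6d f6 is 2 bytes ≤ B = 7; zero-pad to 7 bytes: K' = 6d f6 00 00 00 00 00.
K' ⊕ ipad = 5b c0 36 36 36 36 36; K' ⊕ opad = 31 aa 5c 5c 5c 5c 5c.
m1: inner = H(5b c0 36 36 36 36 36 dd) = 06; tag = H(31 aa 5c 5c 5c 5c 5c 06) = ad ← matches
m2: inner = H(5b c0 36 36 36 36 36 95) = be; tag = H(31 aa 5c 5c 5c 5c 5c be) = 65
m3: inner = H(5b c0 36 36 36 36 36 4b) = 74; tag = H(31 aa 5c 5c 5c 5c 5c 74) = 1b

1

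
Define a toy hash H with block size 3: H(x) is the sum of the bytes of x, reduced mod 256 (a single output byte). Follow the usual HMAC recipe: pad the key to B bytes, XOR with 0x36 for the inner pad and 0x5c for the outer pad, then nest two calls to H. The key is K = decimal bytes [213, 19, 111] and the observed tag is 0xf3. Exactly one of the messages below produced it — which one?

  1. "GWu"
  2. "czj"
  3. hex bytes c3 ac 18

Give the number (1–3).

3

Key decimal bytes [213, 19, 111] = d5 13 6f is exactly B = 3 bytes: K' = d5 13 6f.
K' ⊕ ipad = e3 25 59; K' ⊕ opad = 89 4f 33.
m1: inner = H(e3 25 59 47 57 75) = 74; tag = H(89 4f 33 74) = 7f
m2: inner = H(e3 25 59 63 7a 6a) = a8; tag = H(89 4f 33 a8) = b3
m3: inner = H(e3 25 59 c3 ac 18) = e8; tag = H(89 4f 33 e8) = f3 ← matches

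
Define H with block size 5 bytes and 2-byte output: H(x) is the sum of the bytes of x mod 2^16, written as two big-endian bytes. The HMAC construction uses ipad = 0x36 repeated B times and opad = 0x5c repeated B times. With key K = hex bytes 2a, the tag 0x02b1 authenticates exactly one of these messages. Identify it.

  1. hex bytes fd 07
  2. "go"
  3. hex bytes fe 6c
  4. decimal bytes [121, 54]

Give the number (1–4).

2

Key hex bytes 2a is 1 byte ≤ B = 5; zero-pad to 5 bytes: K' = 2a 00 00 00 00.
K' ⊕ ipad = 1c 36 36 36 36; K' ⊕ opad = 76 5c 5c 5c 5c.
m1: inner = H(1c 36 36 36 36 fd 07) = 01 f8; tag = H(76 5c 5c 5c 5c 01 f8) = 02df
m2: inner = H(1c 36 36 36 36 67 6f) = 01 ca; tag = H(76 5c 5c 5c 5c 01 ca) = 02b1 ← matches
m3: inner = H(1c 36 36 36 36 fe 6c) = 02 5e; tag = H(76 5c 5c 5c 5c 02 5e) = 0246
m4: inner = H(1c 36 36 36 36 79 36) = 01 a3; tag = H(76 5c 5c 5c 5c 01 a3) = 028a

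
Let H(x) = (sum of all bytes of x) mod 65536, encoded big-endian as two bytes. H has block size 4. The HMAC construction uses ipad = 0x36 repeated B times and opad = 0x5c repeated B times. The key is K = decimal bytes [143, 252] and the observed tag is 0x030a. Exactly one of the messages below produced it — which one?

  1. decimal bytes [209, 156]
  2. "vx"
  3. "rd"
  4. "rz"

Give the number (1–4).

2

Key decimal bytes [143, 252] = 8f fc is 2 bytes ≤ B = 4; zero-pad to 4 bytes: K' = 8f fc 00 00.
K' ⊕ ipad = b9 ca 36 36; K' ⊕ opad = d3 a0 5c 5c.
m1: inner = H(b9 ca 36 36 d1 9c) = 03 5c; tag = H(d3 a0 5c 5c 03 5c) = 028a
m2: inner = H(b9 ca 36 36 76 78) = 02 dd; tag = H(d3 a0 5c 5c 02 dd) = 030a ← matches
m3: inner = H(b9 ca 36 36 72 64) = 02 c5; tag = H(d3 a0 5c 5c 02 c5) = 02f2
m4: inner = H(b9 ca 36 36 72 7a) = 02 db; tag = H(d3 a0 5c 5c 02 db) = 0308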